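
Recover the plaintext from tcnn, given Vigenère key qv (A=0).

dhxs

Repeat the key across the ciphertext: qvqv
t(19)−q(16): 3 → d
c(2)−v(21): -19≡7 → h
n(13)−q(16): -3≡23 → x
n(13)−v(21): -8≡18 → s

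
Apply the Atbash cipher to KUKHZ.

K(10) → P(15)
U(20) → F(5)
K(10) → P(15)
H(7) → S(18)
Z(25) → A(0)

PFPSA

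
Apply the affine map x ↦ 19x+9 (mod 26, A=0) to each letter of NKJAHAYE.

WRYJMJXH

N(13): 19·13+9=256≡22 → W
K(10): 19·10+9=199≡17 → R
J(9): 19·9+9=180≡24 → Y
A(0): 19·0+9=9 → J
H(7): 19·7+9=142≡12 → M
A(0): 19·0+9=9 → J
Y(24): 19·24+9=465≡23 → X
E(4): 19·4+9=85≡7 → H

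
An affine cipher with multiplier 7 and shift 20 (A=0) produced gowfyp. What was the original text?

The inverse of 7 mod 26 is 15, since 7·15=105≡1. Apply D(y)=15·(y−20) mod 26:
g(6): 15·(6−20)=-210≡24 → y
o(14): 15·(14−20)=-90≡14 → o
w(22): 15·(22−20)=30≡4 → e
f(5): 15·(5−20)=-225≡9 → j
y(24): 15·(24−20)=60≡8 → i
p(15): 15·(15−20)=-75≡3 → d

yoejid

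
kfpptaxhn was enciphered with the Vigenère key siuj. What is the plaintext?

sxvgbsdyv

Repeat the key across the ciphertext: siujsiujs
k(10)−s(18): -8≡18 → s
f(5)−i(8): -3≡23 → x
p(15)−u(20): -5≡21 → v
p(15)−j(9): 6 → g
t(19)−s(18): 1 → b
a(0)−i(8): -8≡18 → s
x(23)−u(20): 3 → d
h(7)−j(9): -2≡24 → y
n(13)−s(18): -5≡21 → v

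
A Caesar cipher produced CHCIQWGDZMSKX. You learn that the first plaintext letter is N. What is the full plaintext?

NSNTBHROKXDVI

From the crib: C(2)−N(13)=-11≡15, so the shift is 15.
Subtract 15 from each ciphertext letter:
C(2): 2−15=-13≡13 → N
H(7): 7−15=-8≡18 → S
C(2): 2−15=-13≡13 → N
I(8): 8−15=-7≡19 → T
Q(16): 16−15=1 → B
W(22): 22−15=7 → H
G(6): 6−15=-9≡17 → R
D(3): 3−15=-12≡14 → O
Z(25): 25−15=10 → K
M(12): 12−15=-3≡23 → X
S(18): 18−15=3 → D
K(10): 10−15=-5≡21 → V
X(23): 23−15=8 → I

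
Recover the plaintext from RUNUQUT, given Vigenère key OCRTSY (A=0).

Repeat the key across the ciphertext: OCRTSYO
R(17)−O(14): 3 → D
U(20)−C(2): 18 → S
N(13)−R(17): -4≡22 → W
U(20)−T(19): 1 → B
Q(16)−S(18): -2≡24 → Y
U(20)−Y(24): -4≡22 → W
T(19)−O(14): 5 → F

DSWBYWF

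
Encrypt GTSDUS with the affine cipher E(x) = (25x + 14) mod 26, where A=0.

G(6): 25·6+14=164≡8 → I
T(19): 25·19+14=489≡21 → V
S(18): 25·18+14=464≡22 → W
D(3): 25·3+14=89≡11 → L
U(20): 25·20+14=514≡20 → U
S(18): 25·18+14=464≡22 → W

IVWLUW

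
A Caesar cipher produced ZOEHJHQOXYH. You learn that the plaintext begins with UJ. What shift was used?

From the crib: Z(25)−U(20)=5, so the shift is 5.

5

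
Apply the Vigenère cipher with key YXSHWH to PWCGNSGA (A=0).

Repeat the key across the message: YXSHWHYX
P(15)+Y(24): 39≡13 → N
W(22)+X(23): 45≡19 → T
C(2)+S(18): 20 → U
G(6)+H(7): 13 → N
N(13)+W(22): 35≡9 → J
S(18)+H(7): 25 → Z
G(6)+Y(24): 30≡4 → E
A(0)+X(23): 23 → X

NTUNJZEX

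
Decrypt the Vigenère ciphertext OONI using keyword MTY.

CVPW

Repeat the key across the ciphertext: MTYM
O(14)−M(12): 2 → C
O(14)−T(19): -5≡21 → V
N(13)−Y(24): -11≡15 → P
I(8)−M(12): -4≡22 → W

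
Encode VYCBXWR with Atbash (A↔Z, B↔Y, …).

V(21) → E(4)
Y(24) → B(1)
C(2) → X(23)
B(1) → Y(24)
X(23) → C(2)
W(22) → D(3)
R(17) → I(8)

EBXYCDI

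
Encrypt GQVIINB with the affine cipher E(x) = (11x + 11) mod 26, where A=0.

ZFIVVYW

G(6): 11·6+11=77≡25 → Z
Q(16): 11·16+11=187≡5 → F
V(21): 11·21+11=242≡8 → I
I(8): 11·8+11=99≡21 → V
I(8): 11·8+11=99≡21 → V
N(13): 11·13+11=154≡24 → Y
B(1): 11·1+11=22 → W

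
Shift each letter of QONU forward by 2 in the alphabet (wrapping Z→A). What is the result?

SQPW

Q(16): 16+2=18 → S
O(14): 14+2=16 → Q
N(13): 13+2=15 → P
U(20): 20+2=22 → W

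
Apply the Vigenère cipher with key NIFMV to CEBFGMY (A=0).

Repeat the key across the message: NIFMVNI
C(2)+N(13): 15 → P
E(4)+I(8): 12 → M
B(1)+F(5): 6 → G
F(5)+M(12): 17 → R
G(6)+V(21): 27≡1 → B
M(12)+N(13): 25 → Z
Y(24)+I(8): 32≡6 → G

PMGRBZG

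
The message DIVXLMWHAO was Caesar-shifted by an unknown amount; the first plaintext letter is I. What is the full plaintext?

INACQRBMFT

From the crib: D(3)−I(8)=-5≡21, so the shift is 21.
Subtract 21 from each ciphertext letter:
D(3): 3−21=-18≡8 → I
I(8): 8−21=-13≡13 → N
V(21): 21−21=0 → A
X(23): 23−21=2 → C
L(11): 11−21=-10≡16 → Q
M(12): 12−21=-9≡17 → R
W(22): 22−21=1 → B
H(7): 7−21=-14≡12 → M
A(0): 0−21=-21≡5 → F
O(14): 14−21=-7≡19 → T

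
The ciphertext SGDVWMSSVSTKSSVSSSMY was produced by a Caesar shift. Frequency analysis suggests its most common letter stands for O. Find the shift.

4

The most frequent ciphertext letter is S (appears 9 times).
S is position 18; O is position 14.
Shift = 4.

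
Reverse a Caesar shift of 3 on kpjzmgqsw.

k(10): 10−3=7 → h
p(15): 15−3=12 → m
j(9): 9−3=6 → g
z(25): 25−3=22 → w
m(12): 12−3=9 → j
g(6): 6−3=3 → d
q(16): 16−3=13 → n
s(18): 18−3=15 → p
w(22): 22−3=19 → t

hmgwjdnpt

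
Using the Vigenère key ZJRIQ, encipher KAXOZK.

JJOWPJ

Repeat the key across the message: ZJRIQZ
K(10)+Z(25): 35≡9 → J
A(0)+J(9): 9 → J
X(23)+R(17): 40≡14 → O
O(14)+I(8): 22 → W
Z(25)+Q(16): 41≡15 → P
K(10)+Z(25): 35≡9 → J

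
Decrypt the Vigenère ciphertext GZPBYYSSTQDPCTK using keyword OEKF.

SVFWKUINFMTKOPA

Repeat the key across the ciphertext: OEKFOEKFOEKFOEK
G(6)−O(14): -8≡18 → S
Z(25)−E(4): 21 → V
P(15)−K(10): 5 → F
B(1)−F(5): -4≡22 → W
Y(24)−O(14): 10 → K
Y(24)−E(4): 20 → U
S(18)−K(10): 8 → I
S(18)−F(5): 13 → N
T(19)−O(14): 5 → F
Q(16)−E(4): 12 → M
D(3)−K(10): -7≡19 → T
P(15)−F(5): 10 → K
C(2)−O(14): -12≡14 → O
T(19)−E(4): 15 → P
K(10)−K(10): 0 → A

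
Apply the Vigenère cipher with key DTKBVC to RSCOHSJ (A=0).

Repeat the key across the message: DTKBVCD
R(17)+D(3): 20 → U
S(18)+T(19): 37≡11 → L
C(2)+K(10): 12 → M
O(14)+B(1): 15 → P
H(7)+V(21): 28≡2 → C
S(18)+C(2): 20 → U
J(9)+D(3): 12 → M

ULMPCUM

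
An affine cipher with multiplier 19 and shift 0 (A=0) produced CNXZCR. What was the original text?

The inverse of 19 mod 26 is 11, since 19·11=209≡1. Apply D(y)=11·(y−0) mod 26:
C(2): 11·(2−0)=22 → W
N(13): 11·(13−0)=143≡13 → N
X(23): 11·(23−0)=253≡19 → T
Z(25): 11·(25−0)=275≡15 → P
C(2): 11·(2−0)=22 → W
R(17): 11·(17−0)=187≡5 → F

WNTPWF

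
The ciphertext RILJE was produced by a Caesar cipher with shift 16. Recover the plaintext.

BSVTO

R(17): 17−16=1 → B
I(8): 8−16=-8≡18 → S
L(11): 11−16=-5≡21 → V
J(9): 9−16=-7≡19 → T
E(4): 4−16=-12≡14 → O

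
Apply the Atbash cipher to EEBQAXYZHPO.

E(4) → V(21)
E(4) → V(21)
B(1) → Y(24)
Q(16) → J(9)
A(0) → Z(25)
X(23) → C(2)
Y(24) → B(1)
Z(25) → A(0)
H(7) → S(18)
P(15) → K(10)
O(14) → L(11)

VVYJZCBASKL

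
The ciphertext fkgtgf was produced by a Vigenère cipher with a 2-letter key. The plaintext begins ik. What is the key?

Subtract each crib letter from the matching ciphertext letter (mod 26):
f(5)−i(8)=-3≡23 → x
k(10)−k(10)=0 → a

xa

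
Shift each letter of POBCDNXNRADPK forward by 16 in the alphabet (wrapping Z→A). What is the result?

FERSTDNDHQTFA

P(15): 15+16=31≡5 → F
O(14): 14+16=30≡4 → E
B(1): 1+16=17 → R
C(2): 2+16=18 → S
D(3): 3+16=19 → T
N(13): 13+16=29≡3 → D
X(23): 23+16=39≡13 → N
N(13): 13+16=29≡3 → D
R(17): 17+16=33≡7 → H
A(0): 0+16=16 → Q
D(3): 3+16=19 → T
P(15): 15+16=31≡5 → F
K(10): 10+16=26≡0 → A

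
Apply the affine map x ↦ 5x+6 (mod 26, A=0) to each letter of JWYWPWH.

ZMWMDMP

J(9): 5·9+6=51≡25 → Z
W(22): 5·22+6=116≡12 → M
Y(24): 5·24+6=126≡22 → W
W(22): 5·22+6=116≡12 → M
P(15): 5·15+6=81≡3 → D
W(22): 5·22+6=116≡12 → M
H(7): 5·7+6=41≡15 → P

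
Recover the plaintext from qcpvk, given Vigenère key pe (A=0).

Repeat the key across the ciphertext: pepep
q(16)−p(15): 1 → b
c(2)−e(4): -2≡24 → y
p(15)−p(15): 0 → a
v(21)−e(4): 17 → r
k(10)−p(15): -5≡21 → v

byarv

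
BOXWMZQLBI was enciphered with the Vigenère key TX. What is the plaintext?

IREZTCXOIL

Repeat the key across the ciphertext: TXTXTXTXTX
B(1)−T(19): -18≡8 → I
O(14)−X(23): -9≡17 → R
X(23)−T(19): 4 → E
W(22)−X(23): -1≡25 → Z
M(12)−T(19): -7≡19 → T
Z(25)−X(23): 2 → C
Q(16)−T(19): -3≡23 → X
L(11)−X(23): -12≡14 → O
B(1)−T(19): -18≡8 → I
I(8)−X(23): -15≡11 → L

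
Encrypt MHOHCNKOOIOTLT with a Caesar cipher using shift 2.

M(12): 12+2=14 → O
H(7): 7+2=9 → J
O(14): 14+2=16 → Q
H(7): 7+2=9 → J
C(2): 2+2=4 → E
N(13): 13+2=15 → P
K(10): 10+2=12 → M
O(14): 14+2=16 → Q
O(14): 14+2=16 → Q
I(8): 8+2=10 → K
O(14): 14+2=16 → Q
T(19): 19+2=21 → V
L(11): 11+2=13 → N
T(19): 19+2=21 → V

OJQJEPMQQKQVNV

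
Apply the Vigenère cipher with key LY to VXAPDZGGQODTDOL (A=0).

GVLNOXREBMOROMW

Repeat the key across the message: LYLYLYLYLYLYLYL
V(21)+L(11): 32≡6 → G
X(23)+Y(24): 47≡21 → V
A(0)+L(11): 11 → L
P(15)+Y(24): 39≡13 → N
D(3)+L(11): 14 → O
Z(25)+Y(24): 49≡23 → X
G(6)+L(11): 17 → R
G(6)+Y(24): 30≡4 → E
Q(16)+L(11): 27≡1 → B
O(14)+Y(24): 38≡12 → M
D(3)+L(11): 14 → O
T(19)+Y(24): 43≡17 → R
D(3)+L(11): 14 → O
O(14)+Y(24): 38≡12 → M
L(11)+L(11): 22 → W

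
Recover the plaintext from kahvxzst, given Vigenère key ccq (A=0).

Repeat the key across the ciphertext: ccqccqcc
k(10)−c(2): 8 → i
a(0)−c(2): -2≡24 → y
h(7)−q(16): -9≡17 → r
v(21)−c(2): 19 → t
x(23)−c(2): 21 → v
z(25)−q(16): 9 → j
s(18)−c(2): 16 → q
t(19)−c(2): 17 → r

iyrtvjqr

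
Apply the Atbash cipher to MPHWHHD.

M(12) → N(13)
P(15) → K(10)
H(7) → S(18)
W(22) → D(3)
H(7) → S(18)
H(7) → S(18)
D(3) → W(22)

NKSDSSW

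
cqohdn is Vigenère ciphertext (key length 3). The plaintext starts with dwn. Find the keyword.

zub

Subtract each crib letter from the matching ciphertext letter (mod 26):
c(2)−d(3)=-1≡25 → z
q(16)−w(22)=-6≡20 → u
o(14)−n(13)=1 → b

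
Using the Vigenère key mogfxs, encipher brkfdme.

Repeat the key across the message: mogfxsm
b(1)+m(12): 13 → n
r(17)+o(14): 31≡5 → f
k(10)+g(6): 16 → q
f(5)+f(5): 10 → k
d(3)+x(23): 26≡0 → a
m(12)+s(18): 30≡4 → e
e(4)+m(12): 16 → q

nfqkaeq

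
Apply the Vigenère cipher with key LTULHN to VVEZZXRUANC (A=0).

GOYKGKCNUYJ

Repeat the key across the message: LTULHNLTULH
V(21)+L(11): 32≡6 → G
V(21)+T(19): 40≡14 → O
E(4)+U(20): 24 → Y
Z(25)+L(11): 36≡10 → K
Z(25)+H(7): 32≡6 → G
X(23)+N(13): 36≡10 → K
R(17)+L(11): 28≡2 → C
U(20)+T(19): 39≡13 → N
A(0)+U(20): 20 → U
N(13)+L(11): 24 → Y
C(2)+H(7): 9 → J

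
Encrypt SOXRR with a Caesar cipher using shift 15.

HDMGG

S(18): 18+15=33≡7 → H
O(14): 14+15=29≡3 → D
X(23): 23+15=38≡12 → M
R(17): 17+15=32≡6 → G
R(17): 17+15=32≡6 → G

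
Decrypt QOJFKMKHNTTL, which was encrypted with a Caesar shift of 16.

Q(16): 16−16=0 → A
O(14): 14−16=-2≡24 → Y
J(9): 9−16=-7≡19 → T
F(5): 5−16=-11≡15 → P
K(10): 10−16=-6≡20 → U
M(12): 12−16=-4≡22 → W
K(10): 10−16=-6≡20 → U
H(7): 7−16=-9≡17 → R
N(13): 13−16=-3≡23 → X
T(19): 19−16=3 → D
T(19): 19−16=3 → D
L(11): 11−16=-5≡21 → V

AYTPUWURXDDV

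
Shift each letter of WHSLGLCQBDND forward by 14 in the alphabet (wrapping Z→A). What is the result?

W(22): 22+14=36≡10 → K
H(7): 7+14=21 → V
S(18): 18+14=32≡6 → G
L(11): 11+14=25 → Z
G(6): 6+14=20 → U
L(11): 11+14=25 → Z
C(2): 2+14=16 → Q
Q(16): 16+14=30≡4 → E
B(1): 1+14=15 → P
D(3): 3+14=17 → R
N(13): 13+14=27≡1 → B
D(3): 3+14=17 → R

KVGZUZQEPRBR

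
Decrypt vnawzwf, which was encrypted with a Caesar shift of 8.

nfsorox

v(21): 21−8=13 → n
n(13): 13−8=5 → f
a(0): 0−8=-8≡18 → s
w(22): 22−8=14 → o
z(25): 25−8=17 → r
w(22): 22−8=14 → o
f(5): 5−8=-3≡23 → x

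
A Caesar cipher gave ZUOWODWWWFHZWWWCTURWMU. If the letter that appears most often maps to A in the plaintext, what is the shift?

The most frequent ciphertext letter is W (appears 8 times).
W is position 22; A is position 0.
Shift = 22.

22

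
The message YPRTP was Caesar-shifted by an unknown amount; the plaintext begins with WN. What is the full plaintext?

WNPRN

From the crib: Y(24)−W(22)=2, so the shift is 2.
Subtract 2 from each ciphertext letter:
Y(24): 24−2=22 → W
P(15): 15−2=13 → N
R(17): 17−2=15 → P
T(19): 19−2=17 → R
P(15): 15−2=13 → N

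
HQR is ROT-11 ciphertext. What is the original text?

WFG

H(7): 7−11=-4≡22 → W
Q(16): 16−11=5 → F
R(17): 17−11=6 → G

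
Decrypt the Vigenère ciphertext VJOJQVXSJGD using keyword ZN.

WWPWRIYFKTE

Repeat the key across the ciphertext: ZNZNZNZNZNZ
V(21)−Z(25): -4≡22 → W
J(9)−N(13): -4≡22 → W
O(14)−Z(25): -11≡15 → P
J(9)−N(13): -4≡22 → W
Q(16)−Z(25): -9≡17 → R
V(21)−N(13): 8 → I
X(23)−Z(25): -2≡24 → Y
S(18)−N(13): 5 → F
J(9)−Z(25): -16≡10 → K
G(6)−N(13): -7≡19 → T
D(3)−Z(25): -22≡4 → E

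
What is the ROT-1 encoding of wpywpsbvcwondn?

w(22): 22+1=23 → x
p(15): 15+1=16 → q
y(24): 24+1=25 → z
w(22): 22+1=23 → x
p(15): 15+1=16 → q
s(18): 18+1=19 → t
b(1): 1+1=2 → c
v(21): 21+1=22 → w
c(2): 2+1=3 → d
w(22): 22+1=23 → x
o(14): 14+1=15 → p
n(13): 13+1=14 → o
d(3): 3+1=4 → e
n(13): 13+1=14 → o

xqzxqtcwdxpoeo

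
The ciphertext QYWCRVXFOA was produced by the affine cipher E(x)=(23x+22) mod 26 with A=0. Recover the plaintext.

CIAYTJRXUQ

The inverse of 23 mod 26 is 17, since 23·17=391≡1. Apply D(y)=17·(y−22) mod 26:
Q(16): 17·(16−22)=-102≡2 → C
Y(24): 17·(24−22)=34≡8 → I
W(22): 17·(22−22)=0 → A
C(2): 17·(2−22)=-340≡24 → Y
R(17): 17·(17−22)=-85≡19 → T
V(21): 17·(21−22)=-17≡9 → J
X(23): 17·(23−22)=17 → R
F(5): 17·(5−22)=-289≡23 → X
O(14): 17·(14−22)=-136≡20 → U
A(0): 17·(0−22)=-374≡16 → Q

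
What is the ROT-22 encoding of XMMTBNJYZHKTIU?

X(23): 23+22=45≡19 → T
M(12): 12+22=34≡8 → I
M(12): 12+22=34≡8 → I
T(19): 19+22=41≡15 → P
B(1): 1+22=23 → X
N(13): 13+22=35≡9 → J
J(9): 9+22=31≡5 → F
Y(24): 24+22=46≡20 → U
Z(25): 25+22=47≡21 → V
H(7): 7+22=29≡3 → D
K(10): 10+22=32≡6 → G
T(19): 19+22=41≡15 → P
I(8): 8+22=30≡4 → E
U(20): 20+22=42≡16 → Q

TIIPXJFUVDGPEQ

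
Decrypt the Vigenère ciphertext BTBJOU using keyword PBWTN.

Repeat the key across the ciphertext: PBWTNP
B(1)−P(15): -14≡12 → M
T(19)−B(1): 18 → S
B(1)−W(22): -21≡5 → F
J(9)−T(19): -10≡16 → Q
O(14)−N(13): 1 → B
U(20)−P(15): 5 → F

MSFQBF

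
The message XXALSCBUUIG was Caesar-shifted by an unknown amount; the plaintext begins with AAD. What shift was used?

From the crib: X(23)−A(0)=23, so the shift is 23.

23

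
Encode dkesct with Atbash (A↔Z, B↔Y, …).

wpvhxg

d(3) → w(22)
k(10) → p(15)
e(4) → v(21)
s(18) → h(7)
c(2) → x(23)
t(19) → g(6)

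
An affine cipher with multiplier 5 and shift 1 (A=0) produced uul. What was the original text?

jjc

The inverse of 5 mod 26 is 21, since 5·21=105≡1. Apply D(y)=21·(y−1) mod 26:
u(20): 21·(20−1)=399≡9 → j
u(20): 21·(20−1)=399≡9 → j
l(11): 21·(11−1)=210≡2 → c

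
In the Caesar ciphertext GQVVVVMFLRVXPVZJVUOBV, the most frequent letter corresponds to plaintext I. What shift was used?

13

The most frequent ciphertext letter is V (appears 8 times).
V is position 21; I is position 8.
Shift = 13.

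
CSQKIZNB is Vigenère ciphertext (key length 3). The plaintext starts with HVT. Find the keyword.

VXX

Subtract each crib letter from the matching ciphertext letter (mod 26):
C(2)−H(7)=-5≡21 → V
S(18)−V(21)=-3≡23 → X
Q(16)−T(19)=-3≡23 → X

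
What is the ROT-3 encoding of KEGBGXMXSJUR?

NHJEJAPAVMXU

K(10): 10+3=13 → N
E(4): 4+3=7 → H
G(6): 6+3=9 → J
B(1): 1+3=4 → E
G(6): 6+3=9 → J
X(23): 23+3=26≡0 → A
M(12): 12+3=15 → P
X(23): 23+3=26≡0 → A
S(18): 18+3=21 → V
J(9): 9+3=12 → M
U(20): 20+3=23 → X
R(17): 17+3=20 → U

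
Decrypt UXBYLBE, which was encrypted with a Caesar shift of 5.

U(20): 20−5=15 → P
X(23): 23−5=18 → S
B(1): 1−5=-4≡22 → W
Y(24): 24−5=19 → T
L(11): 11−5=6 → G
B(1): 1−5=-4≡22 → W
E(4): 4−5=-1≡25 → Z

PSWTGWZ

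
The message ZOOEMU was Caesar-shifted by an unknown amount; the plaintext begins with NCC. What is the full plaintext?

From the crib: Z(25)−N(13)=12, so the shift is 12.
Subtract 12 from each ciphertext letter:
Z(25): 25−12=13 → N
O(14): 14−12=2 → C
O(14): 14−12=2 → C
E(4): 4−12=-8≡18 → S
M(12): 12−12=0 → A
U(20): 20−12=8 → I

NCCSAI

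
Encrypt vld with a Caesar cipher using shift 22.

rhz

v(21): 21+22=43≡17 → r
l(11): 11+22=33≡7 → h
d(3): 3+22=25 → z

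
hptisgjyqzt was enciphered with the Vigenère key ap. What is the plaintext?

Repeat the key across the ciphertext: apapapapapa
h(7)−a(0): 7 → h
p(15)−p(15): 0 → a
t(19)−a(0): 19 → t
i(8)−p(15): -7≡19 → t
s(18)−a(0): 18 → s
g(6)−p(15): -9≡17 → r
j(9)−a(0): 9 → j
y(24)−p(15): 9 → j
q(16)−a(0): 16 → q
z(25)−p(15): 10 → k
t(19)−a(0): 19 → t

hattsrjjqkt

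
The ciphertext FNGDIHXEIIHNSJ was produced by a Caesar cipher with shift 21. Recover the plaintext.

KSLINMCJNNMSXO

F(5): 5−21=-16≡10 → K
N(13): 13−21=-8≡18 → S
G(6): 6−21=-15≡11 → L
D(3): 3−21=-18≡8 → I
I(8): 8−21=-13≡13 → N
H(7): 7−21=-14≡12 → M
X(23): 23−21=2 → C
E(4): 4−21=-17≡9 → J
I(8): 8−21=-13≡13 → N
I(8): 8−21=-13≡13 → N
H(7): 7−21=-14≡12 → M
N(13): 13−21=-8≡18 → S
S(18): 18−21=-3≡23 → X
J(9): 9−21=-12≡14 → O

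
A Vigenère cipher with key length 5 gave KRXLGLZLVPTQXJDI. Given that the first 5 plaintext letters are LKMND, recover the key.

ZHLYD

Subtract each crib letter from the matching ciphertext letter (mod 26):
K(10)−L(11)=-1≡25 → Z
R(17)−K(10)=7 → H
X(23)−M(12)=11 → L
L(11)−N(13)=-2≡24 → Y
G(6)−D(3)=3 → D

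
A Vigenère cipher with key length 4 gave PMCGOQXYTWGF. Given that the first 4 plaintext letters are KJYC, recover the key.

Subtract each crib letter from the matching ciphertext letter (mod 26):
P(15)−K(10)=5 → F
M(12)−J(9)=3 → D
C(2)−Y(24)=-22≡4 → E
G(6)−C(2)=4 → E

FDEE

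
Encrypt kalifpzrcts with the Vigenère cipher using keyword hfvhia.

Repeat the key across the message: hfvhiahfvhi
k(10)+h(7): 17 → r
a(0)+f(5): 5 → f
l(11)+v(21): 32≡6 → g
i(8)+h(7): 15 → p
f(5)+i(8): 13 → n
p(15)+a(0): 15 → p
z(25)+h(7): 32≡6 → g
r(17)+f(5): 22 → w
c(2)+v(21): 23 → x
t(19)+h(7): 26≡0 → a
s(18)+i(8): 26≡0 → a

rfgpnpgwxaa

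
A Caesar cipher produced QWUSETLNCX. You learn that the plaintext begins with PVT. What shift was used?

1

From the crib: Q(16)−P(15)=1, so the shift is 1.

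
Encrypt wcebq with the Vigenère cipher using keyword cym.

Repeat the key across the message: cymcy
w(22)+c(2): 24 → y
c(2)+y(24): 26≡0 → a
e(4)+m(12): 16 → q
b(1)+c(2): 3 → d
q(16)+y(24): 40≡14 → o

yaqdo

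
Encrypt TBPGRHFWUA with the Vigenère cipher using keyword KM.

DNZSBTPIEM

Repeat the key across the message: KMKMKMKMKM
T(19)+K(10): 29≡3 → D
B(1)+M(12): 13 → N
P(15)+K(10): 25 → Z
G(6)+M(12): 18 → S
R(17)+K(10): 27≡1 → B
H(7)+M(12): 19 → T
F(5)+K(10): 15 → P
W(22)+M(12): 34≡8 → I
U(20)+K(10): 30≡4 → E
A(0)+M(12): 12 → M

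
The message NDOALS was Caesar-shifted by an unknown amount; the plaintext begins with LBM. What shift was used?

From the crib: N(13)−L(11)=2, so the shift is 2.

2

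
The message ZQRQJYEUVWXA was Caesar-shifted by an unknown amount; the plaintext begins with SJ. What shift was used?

From the crib: Z(25)−S(18)=7, so the shift is 7.

7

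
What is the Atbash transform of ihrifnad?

rsirumzw

i(8) → r(17)
h(7) → s(18)
r(17) → i(8)
i(8) → r(17)
f(5) → u(20)
n(13) → m(12)
a(0) → z(25)
d(3) → w(22)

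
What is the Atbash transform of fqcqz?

f(5) → u(20)
q(16) → j(9)
c(2) → x(23)
q(16) → j(9)
z(25) → a(0)

ujxja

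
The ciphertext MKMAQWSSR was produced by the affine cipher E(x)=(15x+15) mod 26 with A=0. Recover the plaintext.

FRFZHXVVO

The inverse of 15 mod 26 is 7, since 15·7=105≡1. Apply D(y)=7·(y−15) mod 26:
M(12): 7·(12−15)=-21≡5 → F
K(10): 7·(10−15)=-35≡17 → R
M(12): 7·(12−15)=-21≡5 → F
A(0): 7·(0−15)=-105≡25 → Z
Q(16): 7·(16−15)=7 → H
W(22): 7·(22−15)=49≡23 → X
S(18): 7·(18−15)=21 → V
S(18): 7·(18−15)=21 → V
R(17): 7·(17−15)=14 → O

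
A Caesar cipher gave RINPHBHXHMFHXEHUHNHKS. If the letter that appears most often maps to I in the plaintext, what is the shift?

The most frequent ciphertext letter is H (appears 7 times).
H is position 7; I is position 8.
Shift = -1≡25.

25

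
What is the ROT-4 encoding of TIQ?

XMU

T(19): 19+4=23 → X
I(8): 8+4=12 → M
Q(16): 16+4=20 → U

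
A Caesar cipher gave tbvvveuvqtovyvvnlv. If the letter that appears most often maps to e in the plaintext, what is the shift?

17

The most frequent ciphertext letter is v (appears 8 times).
v is position 21; e is position 4.
Shift = 17.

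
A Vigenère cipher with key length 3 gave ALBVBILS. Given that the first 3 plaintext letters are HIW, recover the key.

Subtract each crib letter from the matching ciphertext letter (mod 26):
A(0)−H(7)=-7≡19 → T
L(11)−I(8)=3 → D
B(1)−W(22)=-21≡5 → F

TDF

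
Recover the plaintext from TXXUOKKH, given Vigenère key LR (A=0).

Repeat the key across the ciphertext: LRLRLRLR
T(19)−L(11): 8 → I
X(23)−R(17): 6 → G
X(23)−L(11): 12 → M
U(20)−R(17): 3 → D
O(14)−L(11): 3 → D
K(10)−R(17): -7≡19 → T
K(10)−L(11): -1≡25 → Z
H(7)−R(17): -10≡16 → Q

IGMDDTZQ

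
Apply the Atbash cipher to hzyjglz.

sabqtoa

h(7) → s(18)
z(25) → a(0)
y(24) → b(1)
j(9) → q(16)
g(6) → t(19)
l(11) → o(14)
z(25) → a(0)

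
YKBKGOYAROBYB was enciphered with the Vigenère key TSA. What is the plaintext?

Repeat the key across the ciphertext: TSATSATSATSAT
Y(24)−T(19): 5 → F
K(10)−S(18): -8≡18 → S
B(1)−A(0): 1 → B
K(10)−T(19): -9≡17 → R
G(6)−S(18): -12≡14 → O
O(14)−A(0): 14 → O
Y(24)−T(19): 5 → F
A(0)−S(18): -18≡8 → I
R(17)−A(0): 17 → R
O(14)−T(19): -5≡21 → V
B(1)−S(18): -17≡9 → J
Y(24)−A(0): 24 → Y
B(1)−T(19): -18≡8 → I

FSBROOFIRVJYI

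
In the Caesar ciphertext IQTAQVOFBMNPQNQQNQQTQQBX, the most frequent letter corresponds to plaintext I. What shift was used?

The most frequent ciphertext letter is Q (appears 9 times).
Q is position 16; I is position 8.
Shift = 8.

8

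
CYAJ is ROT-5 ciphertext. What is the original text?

C(2): 2−5=-3≡23 → X
Y(24): 24−5=19 → T
A(0): 0−5=-5≡21 → V
J(9): 9−5=4 → E

XTVE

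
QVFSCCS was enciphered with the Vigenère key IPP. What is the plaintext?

Repeat the key across the ciphertext: IPPIPPI
Q(16)−I(8): 8 → I
V(21)−P(15): 6 → G
F(5)−P(15): -10≡16 → Q
S(18)−I(8): 10 → K
C(2)−P(15): -13≡13 → N
C(2)−P(15): -13≡13 → N
S(18)−I(8): 10 → K

IGQKNNK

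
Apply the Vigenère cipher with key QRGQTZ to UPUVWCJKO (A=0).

Repeat the key across the message: QRGQTZQRG
U(20)+Q(16): 36≡10 → K
P(15)+R(17): 32≡6 → G
U(20)+G(6): 26≡0 → A
V(21)+Q(16): 37≡11 → L
W(22)+T(19): 41≡15 → P
C(2)+Z(25): 27≡1 → B
J(9)+Q(16): 25 → Z
K(10)+R(17): 27≡1 → B
O(14)+G(6): 20 → U

KGALPBZBU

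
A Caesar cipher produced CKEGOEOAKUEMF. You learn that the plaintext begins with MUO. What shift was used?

16

From the crib: C(2)−M(12)=-10≡16, so the shift is 16.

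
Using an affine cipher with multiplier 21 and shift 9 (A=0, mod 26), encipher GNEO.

G(6): 21·6+9=135≡5 → F
N(13): 21·13+9=282≡22 → W
E(4): 21·4+9=93≡15 → P
O(14): 21·14+9=303≡17 → R

FWPR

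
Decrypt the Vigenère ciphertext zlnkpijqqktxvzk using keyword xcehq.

Repeat the key across the ciphertext: xcehqxcehqxcehq
z(25)−x(23): 2 → c
l(11)−c(2): 9 → j
n(13)−e(4): 9 → j
k(10)−h(7): 3 → d
p(15)−q(16): -1≡25 → z
i(8)−x(23): -15≡11 → l
j(9)−c(2): 7 → h
q(16)−e(4): 12 → m
q(16)−h(7): 9 → j
k(10)−q(16): -6≡20 → u
t(19)−x(23): -4≡22 → w
x(23)−c(2): 21 → v
v(21)−e(4): 17 → r
z(25)−h(7): 18 → s
k(10)−q(16): -6≡20 → u

cjjdzlhmjuwvrsu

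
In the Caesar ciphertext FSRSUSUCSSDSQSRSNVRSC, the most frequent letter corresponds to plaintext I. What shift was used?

The most frequent ciphertext letter is S (appears 9 times).
S is position 18; I is position 8.
Shift = 10.

10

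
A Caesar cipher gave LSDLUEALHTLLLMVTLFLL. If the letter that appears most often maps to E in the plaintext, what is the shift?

The most frequent ciphertext letter is L (appears 9 times).
L is position 11; E is position 4.
Shift = 7.

7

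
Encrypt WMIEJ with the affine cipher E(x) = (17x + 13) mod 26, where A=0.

W(22): 17·22+13=387≡23 → X
M(12): 17·12+13=217≡9 → J
I(8): 17·8+13=149≡19 → T
E(4): 17·4+13=81≡3 → D
J(9): 17·9+13=166≡10 → K

XJTDK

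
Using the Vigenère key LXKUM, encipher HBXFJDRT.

Repeat the key across the message: LXKUMLXK
H(7)+L(11): 18 → S
B(1)+X(23): 24 → Y
X(23)+K(10): 33≡7 → H
F(5)+U(20): 25 → Z
J(9)+M(12): 21 → V
D(3)+L(11): 14 → O
R(17)+X(23): 40≡14 → O
T(19)+K(10): 29≡3 → D

SYHZVOOD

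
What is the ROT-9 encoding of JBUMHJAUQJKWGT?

SKDVQSJDZSTFPC

J(9): 9+9=18 → S
B(1): 1+9=10 → K
U(20): 20+9=29≡3 → D
M(12): 12+9=21 → V
H(7): 7+9=16 → Q
J(9): 9+9=18 → S
A(0): 0+9=9 → J
U(20): 20+9=29≡3 → D
Q(16): 16+9=25 → Z
J(9): 9+9=18 → S
K(10): 10+9=19 → T
W(22): 22+9=31≡5 → F
G(6): 6+9=15 → P
T(19): 19+9=28≡2 → C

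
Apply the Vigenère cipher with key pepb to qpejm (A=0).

Repeat the key across the message: pepbp
q(16)+p(15): 31≡5 → f
p(15)+e(4): 19 → t
e(4)+p(15): 19 → t
j(9)+b(1): 10 → k
m(12)+p(15): 27≡1 → b

fttkb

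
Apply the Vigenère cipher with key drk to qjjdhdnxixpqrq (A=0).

tatgynqosagauh

Repeat the key across the message: drkdrkdrkdrkdr
q(16)+d(3): 19 → t
j(9)+r(17): 26≡0 → a
j(9)+k(10): 19 → t
d(3)+d(3): 6 → g
h(7)+r(17): 24 → y
d(3)+k(10): 13 → n
n(13)+d(3): 16 → q
x(23)+r(17): 40≡14 → o
i(8)+k(10): 18 → s
x(23)+d(3): 26≡0 → a
p(15)+r(17): 32≡6 → g
q(16)+k(10): 26≡0 → a
r(17)+d(3): 20 → u
q(16)+r(17): 33≡7 → h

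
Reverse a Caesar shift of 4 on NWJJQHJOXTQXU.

N(13): 13−4=9 → J
W(22): 22−4=18 → S
J(9): 9−4=5 → F
J(9): 9−4=5 → F
Q(16): 16−4=12 → M
H(7): 7−4=3 → D
J(9): 9−4=5 → F
O(14): 14−4=10 → K
X(23): 23−4=19 → T
T(19): 19−4=15 → P
Q(16): 16−4=12 → M
X(23): 23−4=19 → T
U(20): 20−4=16 → Q

JSFFMDFKTPMTQ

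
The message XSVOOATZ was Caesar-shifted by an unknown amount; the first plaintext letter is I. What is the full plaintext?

From the crib: X(23)−I(8)=15, so the shift is 15.
Subtract 15 from each ciphertext letter:
X(23): 23−15=8 → I
S(18): 18−15=3 → D
V(21): 21−15=6 → G
O(14): 14−15=-1≡25 → Z
O(14): 14−15=-1≡25 → Z
A(0): 0−15=-15≡11 → L
T(19): 19−15=4 → E
Z(25): 25−15=10 → K

IDGZZLEK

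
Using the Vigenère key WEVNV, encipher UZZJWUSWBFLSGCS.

QDUWRQWROAHWBPN

Repeat the key across the message: WEVNVWEVNVWEVNV
U(20)+W(22): 42≡16 → Q
Z(25)+E(4): 29≡3 → D
Z(25)+V(21): 46≡20 → U
J(9)+N(13): 22 → W
W(22)+V(21): 43≡17 → R
U(20)+W(22): 42≡16 → Q
S(18)+E(4): 22 → W
W(22)+V(21): 43≡17 → R
B(1)+N(13): 14 → O
F(5)+V(21): 26≡0 → A
L(11)+W(22): 33≡7 → H
S(18)+E(4): 22 → W
G(6)+V(21): 27≡1 → B
C(2)+N(13): 15 → P
S(18)+V(21): 39≡13 → N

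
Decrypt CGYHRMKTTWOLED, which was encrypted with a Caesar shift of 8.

UYQZJECLLOGDWV

C(2): 2−8=-6≡20 → U
G(6): 6−8=-2≡24 → Y
Y(24): 24−8=16 → Q
H(7): 7−8=-1≡25 → Z
R(17): 17−8=9 → J
M(12): 12−8=4 → E
K(10): 10−8=2 → C
T(19): 19−8=11 → L
T(19): 19−8=11 → L
W(22): 22−8=14 → O
O(14): 14−8=6 → G
L(11): 11−8=3 → D
E(4): 4−8=-4≡22 → W
D(3): 3−8=-5≡21 → V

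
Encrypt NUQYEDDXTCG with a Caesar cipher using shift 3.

N(13): 13+3=16 → Q
U(20): 20+3=23 → X
Q(16): 16+3=19 → T
Y(24): 24+3=27≡1 → B
E(4): 4+3=7 → H
D(3): 3+3=6 → G
D(3): 3+3=6 → G
X(23): 23+3=26≡0 → A
T(19): 19+3=22 → W
C(2): 2+3=5 → F
G(6): 6+3=9 → J

QXTBHGGAWFJ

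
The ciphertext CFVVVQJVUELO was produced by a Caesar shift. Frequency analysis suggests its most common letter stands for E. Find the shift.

The most frequent ciphertext letter is V (appears 4 times).
V is position 21; E is position 4.
Shift = 17.

17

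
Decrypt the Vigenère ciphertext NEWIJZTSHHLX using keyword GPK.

Repeat the key across the ciphertext: GPKGPKGPKGPK
N(13)−G(6): 7 → H
E(4)−P(15): -11≡15 → P
W(22)−K(10): 12 → M
I(8)−G(6): 2 → C
J(9)−P(15): -6≡20 → U
Z(25)−K(10): 15 → P
T(19)−G(6): 13 → N
S(18)−P(15): 3 → D
H(7)−K(10): -3≡23 → X
H(7)−G(6): 1 → B
L(11)−P(15): -4≡22 → W
X(23)−K(10): 13 → N

HPMCUPNDXBWN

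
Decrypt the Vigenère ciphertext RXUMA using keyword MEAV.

FTURO

Repeat the key across the ciphertext: MEAVM
R(17)−M(12): 5 → F
X(23)−E(4): 19 → T
U(20)−A(0): 20 → U
M(12)−V(21): -9≡17 → R
A(0)−M(12): -12≡14 → O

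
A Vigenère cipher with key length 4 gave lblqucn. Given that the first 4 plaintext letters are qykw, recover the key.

Subtract each crib letter from the matching ciphertext letter (mod 26):
l(11)−q(16)=-5≡21 → v
b(1)−y(24)=-23≡3 → d
l(11)−k(10)=1 → b
q(16)−w(22)=-6≡20 → u

vdbu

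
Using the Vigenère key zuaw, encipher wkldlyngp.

velzksnco

Repeat the key across the message: zuawzuawz
w(22)+z(25): 47≡21 → v
k(10)+u(20): 30≡4 → e
l(11)+a(0): 11 → l
d(3)+w(22): 25 → z
l(11)+z(25): 36≡10 → k
y(24)+u(20): 44≡18 → s
n(13)+a(0): 13 → n
g(6)+w(22): 28≡2 → c
p(15)+z(25): 40≡14 → o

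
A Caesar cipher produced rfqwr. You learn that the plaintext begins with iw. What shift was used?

9

From the crib: r(17)−i(8)=9, so the shift is 9.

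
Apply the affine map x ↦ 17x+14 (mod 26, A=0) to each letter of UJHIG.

U(20): 17·20+14=354≡16 → Q
J(9): 17·9+14=167≡11 → L
H(7): 17·7+14=133≡3 → D
I(8): 17·8+14=150≡20 → U
G(6): 17·6+14=116≡12 → M

QLDUM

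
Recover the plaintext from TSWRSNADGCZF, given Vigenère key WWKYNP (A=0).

Repeat the key across the ciphertext: WWKYNPWWKYNP
T(19)−W(22): -3≡23 → X
S(18)−W(22): -4≡22 → W
W(22)−K(10): 12 → M
R(17)−Y(24): -7≡19 → T
S(18)−N(13): 5 → F
N(13)−P(15): -2≡24 → Y
A(0)−W(22): -22≡4 → E
D(3)−W(22): -19≡7 → H
G(6)−K(10): -4≡22 → W
C(2)−Y(24): -22≡4 → E
Z(25)−N(13): 12 → M
F(5)−P(15): -10≡16 → Q

XWMTFYEHWEMQ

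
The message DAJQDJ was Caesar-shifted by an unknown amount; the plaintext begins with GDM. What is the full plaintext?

GDMTGM

From the crib: D(3)−G(6)=-3≡23, so the shift is 23.
Subtract 23 from each ciphertext letter:
D(3): 3−23=-20≡6 → G
A(0): 0−23=-23≡3 → D
J(9): 9−23=-14≡12 → M
Q(16): 16−23=-7≡19 → T
D(3): 3−23=-20≡6 → G
J(9): 9−23=-14≡12 → M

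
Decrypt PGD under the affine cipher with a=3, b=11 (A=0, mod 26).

KHG

The inverse of 3 mod 26 is 9, since 3·9=27≡1. Apply D(y)=9·(y−11) mod 26:
P(15): 9·(15−11)=36≡10 → K
G(6): 9·(6−11)=-45≡7 → H
D(3): 9·(3−11)=-72≡6 → G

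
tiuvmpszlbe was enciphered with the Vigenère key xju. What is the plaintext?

Repeat the key across the ciphertext: xjuxjuxjuxj
t(19)−x(23): -4≡22 → w
i(8)−j(9): -1≡25 → z
u(20)−u(20): 0 → a
v(21)−x(23): -2≡24 → y
m(12)−j(9): 3 → d
p(15)−u(20): -5≡21 → v
s(18)−x(23): -5≡21 → v
z(25)−j(9): 16 → q
l(11)−u(20): -9≡17 → r
b(1)−x(23): -22≡4 → e
e(4)−j(9): -5≡21 → v

wzaydvvqrev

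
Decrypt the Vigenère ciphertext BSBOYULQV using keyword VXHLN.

Repeat the key across the ciphertext: VXHLNVXHL
B(1)−V(21): -20≡6 → G
S(18)−X(23): -5≡21 → V
B(1)−H(7): -6≡20 → U
O(14)−L(11): 3 → D
Y(24)−N(13): 11 → L
U(20)−V(21): -1≡25 → Z
L(11)−X(23): -12≡14 → O
Q(16)−H(7): 9 → J
V(21)−L(11): 10 → K

GVUDLZOJK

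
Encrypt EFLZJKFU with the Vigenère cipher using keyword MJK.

Repeat the key across the message: MJKMJKMJ
E(4)+M(12): 16 → Q
F(5)+J(9): 14 → O
L(11)+K(10): 21 → V
Z(25)+M(12): 37≡11 → L
J(9)+J(9): 18 → S
K(10)+K(10): 20 → U
F(5)+M(12): 17 → R
U(20)+J(9): 29≡3 → D

QOVLSURD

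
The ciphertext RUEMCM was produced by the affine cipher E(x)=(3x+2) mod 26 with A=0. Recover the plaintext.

The inverse of 3 mod 26 is 9, since 3·9=27≡1. Apply D(y)=9·(y−2) mod 26:
R(17): 9·(17−2)=135≡5 → F
U(20): 9·(20−2)=162≡6 → G
E(4): 9·(4−2)=18 → S
M(12): 9·(12−2)=90≡12 → M
C(2): 9·(2−2)=0 → A
M(12): 9·(12−2)=90≡12 → M

FGSMAM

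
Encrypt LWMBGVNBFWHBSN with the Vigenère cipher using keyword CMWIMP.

NIIJSKPNBETQUZ

Repeat the key across the message: CMWIMPCMWIMPCM
L(11)+C(2): 13 → N
W(22)+M(12): 34≡8 → I
M(12)+W(22): 34≡8 → I
B(1)+I(8): 9 → J
G(6)+M(12): 18 → S
V(21)+P(15): 36≡10 → K
N(13)+C(2): 15 → P
B(1)+M(12): 13 → N
F(5)+W(22): 27≡1 → B
W(22)+I(8): 30≡4 → E
H(7)+M(12): 19 → T
B(1)+P(15): 16 → Q
S(18)+C(2): 20 → U
N(13)+M(12): 25 → Z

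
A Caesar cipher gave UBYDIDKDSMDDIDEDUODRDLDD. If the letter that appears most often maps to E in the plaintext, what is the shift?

25

The most frequent ciphertext letter is D (appears 11 times).
D is position 3; E is position 4.
Shift = -1≡25.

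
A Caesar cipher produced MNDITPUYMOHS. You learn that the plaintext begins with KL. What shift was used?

2

From the crib: M(12)−K(10)=2, so the shift is 2.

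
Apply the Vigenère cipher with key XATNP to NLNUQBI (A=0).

Repeat the key across the message: XATNPXA
N(13)+X(23): 36≡10 → K
L(11)+A(0): 11 → L
N(13)+T(19): 32≡6 → G
U(20)+N(13): 33≡7 → H
Q(16)+P(15): 31≡5 → F
B(1)+X(23): 24 → Y
I(8)+A(0): 8 → I

KLGHFYI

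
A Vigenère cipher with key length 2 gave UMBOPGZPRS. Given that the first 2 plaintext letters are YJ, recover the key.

Subtract each crib letter from the matching ciphertext letter (mod 26):
U(20)−Y(24)=-4≡22 → W
M(12)−J(9)=3 → D

WD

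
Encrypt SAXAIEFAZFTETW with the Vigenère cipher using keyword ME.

EEJEUIRELJFIFA

Repeat the key across the message: MEMEMEMEMEMEME
S(18)+M(12): 30≡4 → E
A(0)+E(4): 4 → E
X(23)+M(12): 35≡9 → J
A(0)+E(4): 4 → E
I(8)+M(12): 20 → U
E(4)+E(4): 8 → I
F(5)+M(12): 17 → R
A(0)+E(4): 4 → E
Z(25)+M(12): 37≡11 → L
F(5)+E(4): 9 → J
T(19)+M(12): 31≡5 → F
E(4)+E(4): 8 → I
T(19)+M(12): 31≡5 → F
W(22)+E(4): 26≡0 → A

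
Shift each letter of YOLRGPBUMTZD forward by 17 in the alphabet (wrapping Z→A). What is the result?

Y(24): 24+17=41≡15 → P
O(14): 14+17=31≡5 → F
L(11): 11+17=28≡2 → C
R(17): 17+17=34≡8 → I
G(6): 6+17=23 → X
P(15): 15+17=32≡6 → G
B(1): 1+17=18 → S
U(20): 20+17=37≡11 → L
M(12): 12+17=29≡3 → D
T(19): 19+17=36≡10 → K
Z(25): 25+17=42≡16 → Q
D(3): 3+17=20 → U

PFCIXGSLDKQU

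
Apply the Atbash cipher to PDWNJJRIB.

P(15) → K(10)
D(3) → W(22)
W(22) → D(3)
N(13) → M(12)
J(9) → Q(16)
J(9) → Q(16)
R(17) → I(8)
I(8) → R(17)
B(1) → Y(24)

KWDMQQIRY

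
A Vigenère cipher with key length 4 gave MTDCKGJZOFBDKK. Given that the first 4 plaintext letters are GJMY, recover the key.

Subtract each crib letter from the matching ciphertext letter (mod 26):
M(12)−G(6)=6 → G
T(19)−J(9)=10 → K
D(3)−M(12)=-9≡17 → R
C(2)−Y(24)=-22≡4 → E

GKRE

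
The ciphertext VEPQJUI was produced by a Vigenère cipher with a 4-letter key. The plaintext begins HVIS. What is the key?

OJHY

Subtract each crib letter from the matching ciphertext letter (mod 26):
V(21)−H(7)=14 → O
E(4)−V(21)=-17≡9 → J
P(15)−I(8)=7 → H
Q(16)−S(18)=-2≡24 → Y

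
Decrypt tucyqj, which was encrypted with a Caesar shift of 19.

t(19): 19−19=0 → a
u(20): 20−19=1 → b
c(2): 2−19=-17≡9 → j
y(24): 24−19=5 → f
q(16): 16−19=-3≡23 → x
j(9): 9−19=-10≡16 → q

abjfxq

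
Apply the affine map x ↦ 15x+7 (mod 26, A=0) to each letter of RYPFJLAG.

CDYEMQHT

R(17): 15·17+7=262≡2 → C
Y(24): 15·24+7=367≡3 → D
P(15): 15·15+7=232≡24 → Y
F(5): 15·5+7=82≡4 → E
J(9): 15·9+7=142≡12 → M
L(11): 15·11+7=172≡16 → Q
A(0): 15·0+7=7 → H
G(6): 15·6+7=97≡19 → T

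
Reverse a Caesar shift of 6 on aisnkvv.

ucmhepp

a(0): 0−6=-6≡20 → u
i(8): 8−6=2 → c
s(18): 18−6=12 → m
n(13): 13−6=7 → h
k(10): 10−6=4 → e
v(21): 21−6=15 → p
v(21): 21−6=15 → p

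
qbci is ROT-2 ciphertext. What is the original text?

q(16): 16−2=14 → o
b(1): 1−2=-1≡25 → z
c(2): 2−2=0 → a
i(8): 8−2=6 → g

ozag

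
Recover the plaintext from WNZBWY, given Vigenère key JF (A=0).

NIQWNT

Repeat the key across the ciphertext: JFJFJF
W(22)−J(9): 13 → N
N(13)−F(5): 8 → I
Z(25)−J(9): 16 → Q
B(1)−F(5): -4≡22 → W
W(22)−J(9): 13 → N
Y(24)−F(5): 19 → T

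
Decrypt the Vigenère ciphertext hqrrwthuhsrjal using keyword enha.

Repeat the key across the ciphertext: enhaenhaenhaen
h(7)−e(4): 3 → d
q(16)−n(13): 3 → d
r(17)−h(7): 10 → k
r(17)−a(0): 17 → r
w(22)−e(4): 18 → s
t(19)−n(13): 6 → g
h(7)−h(7): 0 → a
u(20)−a(0): 20 → u
h(7)−e(4): 3 → d
s(18)−n(13): 5 → f
r(17)−h(7): 10 → k
j(9)−a(0): 9 → j
a(0)−e(4): -4≡22 → w
l(11)−n(13): -2≡24 → y

ddkrsgaudfkjwy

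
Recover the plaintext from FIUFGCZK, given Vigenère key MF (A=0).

Repeat the key across the ciphertext: MFMFMFMF
F(5)−M(12): -7≡19 → T
I(8)−F(5): 3 → D
U(20)−M(12): 8 → I
F(5)−F(5): 0 → A
G(6)−M(12): -6≡20 → U
C(2)−F(5): -3≡23 → X
Z(25)−M(12): 13 → N
K(10)−F(5): 5 → F

TDIAUXNF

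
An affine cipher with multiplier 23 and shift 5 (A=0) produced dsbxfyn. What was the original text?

snkualg

The inverse of 23 mod 26 is 17, since 23·17=391≡1. Apply D(y)=17·(y−5) mod 26:
d(3): 17·(3−5)=-34≡18 → s
s(18): 17·(18−5)=221≡13 → n
b(1): 17·(1−5)=-68≡10 → k
x(23): 17·(23−5)=306≡20 → u
f(5): 17·(5−5)=0 → a
y(24): 17·(24−5)=323≡11 → l
n(13): 17·(13−5)=136≡6 → g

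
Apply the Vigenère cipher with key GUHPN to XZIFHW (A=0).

DTPUUC

Repeat the key across the message: GUHPNG
X(23)+G(6): 29≡3 → D
Z(25)+U(20): 45≡19 → T
I(8)+H(7): 15 → P
F(5)+P(15): 20 → U
H(7)+N(13): 20 → U
W(22)+G(6): 28≡2 → C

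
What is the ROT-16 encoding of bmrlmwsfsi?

b(1): 1+16=17 → r
m(12): 12+16=28≡2 → c
r(17): 17+16=33≡7 → h
l(11): 11+16=27≡1 → b
m(12): 12+16=28≡2 → c
w(22): 22+16=38≡12 → m
s(18): 18+16=34≡8 → i
f(5): 5+16=21 → v
s(18): 18+16=34≡8 → i
i(8): 8+16=24 → y

rchbcmiviy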